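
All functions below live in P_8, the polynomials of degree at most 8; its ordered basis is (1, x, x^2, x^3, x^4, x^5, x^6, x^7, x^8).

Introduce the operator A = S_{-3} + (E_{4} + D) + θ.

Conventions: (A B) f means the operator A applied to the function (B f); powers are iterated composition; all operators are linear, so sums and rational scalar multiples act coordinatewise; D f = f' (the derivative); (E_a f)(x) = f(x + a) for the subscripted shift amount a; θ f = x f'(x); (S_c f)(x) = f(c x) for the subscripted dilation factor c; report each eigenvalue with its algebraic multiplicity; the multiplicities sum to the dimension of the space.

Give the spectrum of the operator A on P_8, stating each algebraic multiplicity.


λ = -2179 (multiplicity 1), λ = -237 (multiplicity 1), λ = -23 (multiplicity 1), λ = -1 (multiplicity 1), λ = 2 (multiplicity 1), λ = 12 (multiplicity 1), λ = 86 (multiplicity 1), λ = 736 (multiplicity 1), λ = 6570 (multiplicity 1)

image of 1: 2
image of x: -x + 5
image of x^2: 12x^2 + 10x + 16
image of x^3: -23x^3 + 15x^2 + 48x + 64
image of x^4: 86x^4 + 20x^3 + 96x^2 + 256x + 256
image of x^5: -237x^5 + 25x^4 + 160x^3 + 640x^2 + 1280x + 1024
image of x^6: 736x^6 + 30x^5 + 240x^4 + 1280x^3 + 3840x^2 + 6144x + 4096
image of x^7: -2179x^7 + 35x^6 + 336x^5 + 2240x^4 + 8960x^3 + 21504x^2 + 28672x + 16384
image of x^8: 6570x^8 + 40x^7 + 448x^6 + 3584x^5 + 17920x^4 + 57344x^3 + 114688x^2 + 131072x + 65536
the matrix is upper triangular; its diagonal is (2, -1, 12, -23, 86, -237, 736, -2179, 6570)
for a triangular matrix the eigenvalues are the diagonal entries, with algebraic multiplicity their repetition count


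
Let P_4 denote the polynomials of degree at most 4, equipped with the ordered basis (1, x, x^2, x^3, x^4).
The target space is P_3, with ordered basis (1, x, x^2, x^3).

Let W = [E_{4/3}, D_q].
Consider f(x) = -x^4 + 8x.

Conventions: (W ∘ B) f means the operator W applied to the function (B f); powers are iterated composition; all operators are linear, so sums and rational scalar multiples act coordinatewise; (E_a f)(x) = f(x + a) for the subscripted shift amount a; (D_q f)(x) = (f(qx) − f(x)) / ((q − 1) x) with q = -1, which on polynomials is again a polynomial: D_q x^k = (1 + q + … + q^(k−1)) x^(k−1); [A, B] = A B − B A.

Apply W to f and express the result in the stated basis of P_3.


D_q f = 8
E_{4/3} D_q f = 8
E_{4/3} f = -x^4 - (16/3)x^3 - (32/3)x^2 - (40/27)x + 608/81
D_q E_{4/3} f = -(16/3)x^2 - 40/27
[E_{4/3}, D_q] f = (16/3)x^2 + 256/27

the result is g(x) = (16/3)x^2 + 256/27


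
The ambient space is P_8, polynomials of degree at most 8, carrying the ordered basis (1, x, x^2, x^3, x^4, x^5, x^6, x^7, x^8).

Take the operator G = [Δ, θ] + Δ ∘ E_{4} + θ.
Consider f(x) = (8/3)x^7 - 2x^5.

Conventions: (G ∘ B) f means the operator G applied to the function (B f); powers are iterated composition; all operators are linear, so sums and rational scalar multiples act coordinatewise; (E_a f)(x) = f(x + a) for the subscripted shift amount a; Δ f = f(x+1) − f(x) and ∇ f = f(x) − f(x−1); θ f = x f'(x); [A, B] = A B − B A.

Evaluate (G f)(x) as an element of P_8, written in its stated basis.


the result is g(x) = (56/3)x^7 + (112/3)x^6 + 606x^5 + (17860/3)x^4 + (103780/3)x^3 + 116656x^2 + 211590x + 481348/3

θ f = (56/3)x^7 - 10x^5
Δ θ f = (392/3)x^6 + 392x^5 + (1810/3)x^4 + (1660/3)x^3 + 292x^2 + (242/3)x + 26/3
Δ f = (56/3)x^6 + 56x^5 + (250/3)x^4 + (220/3)x^3 + 36x^2 + (26/3)x + 2/3
θ Δ f = 112x^6 + 280x^5 + (1000/3)x^4 + 220x^3 + 72x^2 + (26/3)x
[Δ, θ] f = (56/3)x^6 + 112x^5 + 270x^4 + (1000/3)x^3 + 220x^2 + 72x + 26/3
E_{4} f = (8/3)x^7 + (224/3)x^6 + 894x^5 + (17800/3)x^4 + (70720/3)x^3 + 56064x^2 + (221696/3)x + 124928/3
Δ E_{4} f = (56/3)x^6 + 504x^5 + (17050/3)x^4 + 34260x^3 + 116436x^2 + 211518x + 481322/3
θ f = (56/3)x^7 - 10x^5
([Δ, θ] + Δ ∘ E_{4} + θ) f = (56/3)x^7 + (112/3)x^6 + 606x^5 + (17860/3)x^4 + (103780/3)x^3 + 116656x^2 + 211590x + 481348/3


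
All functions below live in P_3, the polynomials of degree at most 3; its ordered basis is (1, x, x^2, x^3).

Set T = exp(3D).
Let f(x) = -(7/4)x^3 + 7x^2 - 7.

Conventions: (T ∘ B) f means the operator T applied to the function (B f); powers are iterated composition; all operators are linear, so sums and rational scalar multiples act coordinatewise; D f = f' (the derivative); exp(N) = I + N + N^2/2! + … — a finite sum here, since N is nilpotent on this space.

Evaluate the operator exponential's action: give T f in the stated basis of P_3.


g(x) = -(7/4)x^3 - (35/4)x^2 - (21/4)x + 35/4

order-1 term: -(63/4)x^2 + 42x
order-2 term: -(189/4)x + 63
order-3 term: -189/4
the series for exp(3D) f terminates at order 3
exp(3D) f = -(7/4)x^3 - (35/4)x^2 - (21/4)x + 35/4


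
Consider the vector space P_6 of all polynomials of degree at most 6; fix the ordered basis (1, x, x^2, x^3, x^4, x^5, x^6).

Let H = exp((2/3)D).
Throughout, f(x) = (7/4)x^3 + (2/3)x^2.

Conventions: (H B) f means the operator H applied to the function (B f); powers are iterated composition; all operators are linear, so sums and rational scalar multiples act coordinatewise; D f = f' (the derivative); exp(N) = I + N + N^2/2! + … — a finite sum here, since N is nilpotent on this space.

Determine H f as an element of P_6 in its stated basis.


the image equals g(x) = (7/4)x^3 + (25/6)x^2 + (29/9)x + 22/27

order-1 term: (7/2)x^2 + (8/9)x
order-2 term: (7/3)x + 8/27
order-3 term: 14/27
the series for exp((2/3)D) f terminates at order 3
exp((2/3)D) f = (7/4)x^3 + (25/6)x^2 + (29/9)x + 22/27


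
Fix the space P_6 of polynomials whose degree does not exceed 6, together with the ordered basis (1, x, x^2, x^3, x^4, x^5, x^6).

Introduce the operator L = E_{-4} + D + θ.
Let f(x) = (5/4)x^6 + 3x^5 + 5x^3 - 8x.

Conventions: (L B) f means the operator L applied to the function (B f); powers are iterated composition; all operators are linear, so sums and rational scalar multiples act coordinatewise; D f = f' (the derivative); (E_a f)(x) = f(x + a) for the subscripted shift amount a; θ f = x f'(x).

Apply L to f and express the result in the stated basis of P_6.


the result is g(x) = (35/4)x^6 - (9/2)x^5 + 255x^4 - 1100x^3 + 2835x^2 - 3616x + 1752

E_{-4} f = (5/4)x^6 - 27x^5 + 240x^4 - 1115x^3 + 2820x^2 - 3608x + 1760
D f = (15/2)x^5 + 15x^4 + 15x^2 - 8
θ f = (15/2)x^6 + 15x^5 + 15x^3 - 8x
(E_{-4} + D + θ) f = (35/4)x^6 - (9/2)x^5 + 255x^4 - 1100x^3 + 2835x^2 - 3616x + 1752


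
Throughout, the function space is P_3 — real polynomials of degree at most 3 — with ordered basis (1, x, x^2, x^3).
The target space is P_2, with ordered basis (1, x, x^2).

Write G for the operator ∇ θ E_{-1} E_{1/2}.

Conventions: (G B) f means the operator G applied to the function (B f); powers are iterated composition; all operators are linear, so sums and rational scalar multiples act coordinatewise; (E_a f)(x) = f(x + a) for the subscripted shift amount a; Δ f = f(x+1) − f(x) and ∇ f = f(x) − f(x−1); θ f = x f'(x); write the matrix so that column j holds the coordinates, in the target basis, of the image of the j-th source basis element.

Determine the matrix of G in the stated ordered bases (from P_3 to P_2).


the matrix is [[0, 1, -3, 27/4]; [0, 0, 4, -15]; [0, 0, 0, 9]] (rows listed top to bottom)

image of 1: 0
image of x: 1
image of x^2: 4x - 3
image of x^3: 9x^2 - 15x + 27/4
each image's coordinates form column j of the matrix


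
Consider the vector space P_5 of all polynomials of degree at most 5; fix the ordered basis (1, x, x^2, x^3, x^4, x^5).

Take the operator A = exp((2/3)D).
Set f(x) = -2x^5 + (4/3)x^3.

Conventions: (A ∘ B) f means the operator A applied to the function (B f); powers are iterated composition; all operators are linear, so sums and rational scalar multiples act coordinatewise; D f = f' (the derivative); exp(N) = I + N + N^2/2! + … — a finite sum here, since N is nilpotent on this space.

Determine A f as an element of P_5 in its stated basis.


the image equals g(x) = -2x^5 - (20/3)x^4 - (68/9)x^3 - (88/27)x^2 - (16/81)x + 32/243

order-1 term: -(20/3)x^4 + (8/3)x^2
order-2 term: -(80/9)x^3 + (16/9)x
order-3 term: -(160/27)x^2 + 32/81
order-4 term: -(160/81)x
order-5 term: -64/243
the series for exp((2/3)D) f terminates at order 5
exp((2/3)D) f = -2x^5 - (20/3)x^4 - (68/9)x^3 - (88/27)x^2 - (16/81)x + 32/243


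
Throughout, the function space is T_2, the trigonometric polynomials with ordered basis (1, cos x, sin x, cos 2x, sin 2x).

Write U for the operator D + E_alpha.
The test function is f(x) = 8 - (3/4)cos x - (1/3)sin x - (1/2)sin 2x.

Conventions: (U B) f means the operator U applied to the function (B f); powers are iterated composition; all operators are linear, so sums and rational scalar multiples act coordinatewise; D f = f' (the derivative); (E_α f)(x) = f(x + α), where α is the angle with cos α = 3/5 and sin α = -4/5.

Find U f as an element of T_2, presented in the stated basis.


the result is g(x) = 8 - (31/60)cos x - (1/20)sin x - (13/25)cos 2x + (7/50)sin 2x

D f = -(1/3)cos x + (3/4)sin x - cos 2x
E_alpha f = 8 - (11/60)cos x - (4/5)sin x + (12/25)cos 2x + (7/50)sin 2x
(D + E_alpha) f = 8 - (31/60)cos x - (1/20)sin x - (13/25)cos 2x + (7/50)sin 2x


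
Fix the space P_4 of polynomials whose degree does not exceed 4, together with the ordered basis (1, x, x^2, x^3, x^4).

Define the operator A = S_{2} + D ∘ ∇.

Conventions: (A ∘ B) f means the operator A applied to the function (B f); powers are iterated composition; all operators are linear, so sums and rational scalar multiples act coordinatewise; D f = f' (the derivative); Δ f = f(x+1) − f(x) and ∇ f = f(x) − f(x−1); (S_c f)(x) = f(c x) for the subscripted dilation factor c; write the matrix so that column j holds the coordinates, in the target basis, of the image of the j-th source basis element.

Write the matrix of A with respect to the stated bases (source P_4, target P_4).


the matrix is [[1, 0, 2, -3, 4]; [0, 2, 0, 6, -12]; [0, 0, 4, 0, 12]; [0, 0, 0, 8, 0]; [0, 0, 0, 0, 16]] (rows listed top to bottom)

image of 1: 1
image of x: 2x
image of x^2: 4x^2 + 2
image of x^3: 8x^3 + 6x - 3
image of x^4: 16x^4 + 12x^2 - 12x + 4
each image's coordinates form column j of the matrix


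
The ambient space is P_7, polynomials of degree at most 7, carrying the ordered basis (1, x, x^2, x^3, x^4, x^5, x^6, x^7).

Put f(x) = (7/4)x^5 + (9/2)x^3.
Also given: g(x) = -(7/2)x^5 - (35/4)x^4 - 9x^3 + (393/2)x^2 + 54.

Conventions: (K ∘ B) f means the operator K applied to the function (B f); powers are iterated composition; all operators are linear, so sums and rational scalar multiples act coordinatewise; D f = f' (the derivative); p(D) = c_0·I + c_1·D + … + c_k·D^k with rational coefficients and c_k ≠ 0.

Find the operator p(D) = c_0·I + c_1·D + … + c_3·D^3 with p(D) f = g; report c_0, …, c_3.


c_0 = -2, c_1 = -1, c_2 = 0, c_3 = 2

D^0 f = (7/4)x^5 + (9/2)x^3
D^1 f = (35/4)x^4 + (27/2)x^2
D^2 f = 35x^3 + 27x
D^3 f = 105x^2 + 27
matching coefficients of g against c_0 f + c_1 Df + … from the top degree down determines the c_i
solution: c_0 = -2, c_1 = -1, c_2 = 0, c_3 = 2


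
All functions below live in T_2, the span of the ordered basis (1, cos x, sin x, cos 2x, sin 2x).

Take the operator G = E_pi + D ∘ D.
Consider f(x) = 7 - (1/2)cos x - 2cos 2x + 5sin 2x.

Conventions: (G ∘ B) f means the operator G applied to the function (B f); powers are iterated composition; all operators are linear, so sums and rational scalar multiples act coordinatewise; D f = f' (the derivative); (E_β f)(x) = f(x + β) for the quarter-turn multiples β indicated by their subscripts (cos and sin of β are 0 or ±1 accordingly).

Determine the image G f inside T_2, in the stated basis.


the image equals g(x) = 7 + cos x + 6cos 2x - 15sin 2x

E_pi f = 7 + (1/2)cos x - 2cos 2x + 5sin 2x
D f = (1/2)sin x + 10cos 2x + 4sin 2x
D D f = (1/2)cos x + 8cos 2x - 20sin 2x
(E_pi + D ∘ D) f = 7 + cos x + 6cos 2x - 15sin 2x


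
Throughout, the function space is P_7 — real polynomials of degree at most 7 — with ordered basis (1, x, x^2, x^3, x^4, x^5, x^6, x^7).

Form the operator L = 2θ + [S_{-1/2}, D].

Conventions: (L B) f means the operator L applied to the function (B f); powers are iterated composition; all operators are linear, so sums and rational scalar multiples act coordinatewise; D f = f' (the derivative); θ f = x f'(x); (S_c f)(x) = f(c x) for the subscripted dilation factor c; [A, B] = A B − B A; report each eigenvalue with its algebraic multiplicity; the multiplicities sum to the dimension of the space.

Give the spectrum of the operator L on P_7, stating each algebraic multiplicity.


image of 1: 0
image of x: 2x + 3/2
image of x^2: 4x^2 - (3/2)x
image of x^3: 6x^3 + (9/8)x^2
image of x^4: 8x^4 - (3/4)x^3
image of x^5: 10x^5 + (15/32)x^4
image of x^6: 12x^6 - (9/32)x^5
image of x^7: 14x^7 + (21/128)x^6
the matrix is upper triangular; its diagonal is (0, 2, 4, 6, 8, 10, 12, 14)
for a triangular matrix the eigenvalues are the diagonal entries, with algebraic multiplicity their repetition count

λ = 0 (multiplicity 1), λ = 2 (multiplicity 1), λ = 4 (multiplicity 1), λ = 6 (multiplicity 1), λ = 8 (multiplicity 1), λ = 10 (multiplicity 1), λ = 12 (multiplicity 1), λ = 14 (multiplicity 1)


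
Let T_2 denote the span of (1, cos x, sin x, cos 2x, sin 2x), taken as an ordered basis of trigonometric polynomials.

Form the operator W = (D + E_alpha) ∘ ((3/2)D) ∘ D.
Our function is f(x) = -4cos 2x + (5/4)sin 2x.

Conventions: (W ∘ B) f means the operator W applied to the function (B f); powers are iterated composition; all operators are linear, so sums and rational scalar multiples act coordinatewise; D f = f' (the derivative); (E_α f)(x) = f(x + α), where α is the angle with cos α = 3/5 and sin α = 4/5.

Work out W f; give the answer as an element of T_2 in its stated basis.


the result is g(x) = -(723/25)cos 2x - (3447/50)sin 2x

D f = (5/2)cos 2x + 8sin 2x
D D f = 16cos 2x - 5sin 2x
((3/2)D) D f = 24cos 2x - (15/2)sin 2x
D ((3/2)D) D f = -15cos 2x - 48sin 2x
E_alpha ((3/2)D) D f = -(348/25)cos 2x - (1047/50)sin 2x
(D + E_alpha) ((3/2)D) D f = -(723/25)cos 2x - (3447/50)sin 2x


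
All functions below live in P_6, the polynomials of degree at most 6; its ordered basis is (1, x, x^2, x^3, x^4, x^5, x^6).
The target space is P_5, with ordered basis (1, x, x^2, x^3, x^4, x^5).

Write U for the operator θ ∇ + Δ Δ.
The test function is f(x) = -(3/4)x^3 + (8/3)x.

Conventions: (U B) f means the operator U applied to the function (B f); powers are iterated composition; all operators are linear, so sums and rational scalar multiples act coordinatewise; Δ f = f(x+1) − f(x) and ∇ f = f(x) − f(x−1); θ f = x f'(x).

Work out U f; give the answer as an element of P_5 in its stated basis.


∇ f = -(9/4)x^2 + (9/4)x + 23/12
θ ∇ f = -(9/2)x^2 + (9/4)x
Δ f = -(9/4)x^2 - (9/4)x + 23/12
Δ Δ f = -(9/2)x - 9/2
(θ ∇ + Δ Δ) f = -(9/2)x^2 - (9/4)x - 9/2

the image equals g(x) = -(9/2)x^2 - (9/4)x - 9/2


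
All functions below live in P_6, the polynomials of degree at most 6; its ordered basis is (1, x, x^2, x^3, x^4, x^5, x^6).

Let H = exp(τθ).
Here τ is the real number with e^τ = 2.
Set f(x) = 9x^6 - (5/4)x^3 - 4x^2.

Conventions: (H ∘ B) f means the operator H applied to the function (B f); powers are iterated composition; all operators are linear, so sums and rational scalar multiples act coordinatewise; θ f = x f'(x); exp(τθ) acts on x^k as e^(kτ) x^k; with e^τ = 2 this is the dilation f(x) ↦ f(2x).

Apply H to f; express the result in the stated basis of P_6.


g(x) = 576x^6 - 10x^3 - 16x^2

exp(τθ) x^k = e^(kτ) x^k; with e^τ = 2 this sends x^k to 2^k x^k
x^2 ↦ 4 x^2
x^3 ↦ 8 x^3
x^6 ↦ 64 x^6
applying this coordinatewise to f: exp(τθ) f = 576x^6 - 10x^3 - 16x^2


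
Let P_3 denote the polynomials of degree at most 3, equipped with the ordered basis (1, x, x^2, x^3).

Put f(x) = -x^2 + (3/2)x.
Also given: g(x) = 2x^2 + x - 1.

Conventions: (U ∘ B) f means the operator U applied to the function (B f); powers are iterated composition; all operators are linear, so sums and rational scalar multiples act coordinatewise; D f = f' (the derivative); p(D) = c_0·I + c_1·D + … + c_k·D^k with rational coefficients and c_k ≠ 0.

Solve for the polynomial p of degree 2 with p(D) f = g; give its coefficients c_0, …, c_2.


c_0 = -2, c_1 = -2, c_2 = -1

D^0 f = -x^2 + (3/2)x
D^1 f = -2x + 3/2
D^2 f = -2
matching coefficients of g against c_0 f + c_1 Df + … from the top degree down determines the c_i
solution: c_0 = -2, c_1 = -2, c_2 = -1


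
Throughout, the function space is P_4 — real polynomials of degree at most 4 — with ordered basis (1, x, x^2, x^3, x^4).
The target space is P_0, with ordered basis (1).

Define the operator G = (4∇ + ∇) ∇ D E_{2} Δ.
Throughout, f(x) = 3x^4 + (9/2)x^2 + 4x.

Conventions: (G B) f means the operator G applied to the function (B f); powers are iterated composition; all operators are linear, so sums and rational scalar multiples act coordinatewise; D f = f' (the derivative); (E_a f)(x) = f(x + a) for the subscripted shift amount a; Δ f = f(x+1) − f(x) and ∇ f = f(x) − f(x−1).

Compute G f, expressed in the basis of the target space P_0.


Δ f = 12x^3 + 18x^2 + 21x + 23/2
E_{2} Δ f = 12x^3 + 90x^2 + 237x + 443/2
D (E_{2} Δ) f = 36x^2 + 180x + 237
∇ (D E_{2} Δ) f = 72x + 144
∇ ∇ (D E_{2} Δ) f = 72
(4∇) ∇ (D E_{2} Δ) f = 288
∇ ∇ (D E_{2} Δ) f = 72
(4∇ + ∇) ∇ (D E_{2} Δ) f = 360

the image equals g(x) = 360


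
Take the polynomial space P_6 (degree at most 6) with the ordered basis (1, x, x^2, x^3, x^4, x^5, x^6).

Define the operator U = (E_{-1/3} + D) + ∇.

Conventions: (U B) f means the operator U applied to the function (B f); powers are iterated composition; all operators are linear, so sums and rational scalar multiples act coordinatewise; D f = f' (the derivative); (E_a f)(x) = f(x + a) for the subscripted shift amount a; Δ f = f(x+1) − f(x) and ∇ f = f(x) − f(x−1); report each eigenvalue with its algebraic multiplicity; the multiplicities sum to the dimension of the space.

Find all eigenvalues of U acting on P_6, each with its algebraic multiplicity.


image of 1: 1
image of x: x + 5/3
image of x^2: x^2 + (10/3)x - 8/9
image of x^3: x^3 + 5x^2 - (8/3)x + 26/27
image of x^4: x^4 + (20/3)x^3 - (16/3)x^2 + (104/27)x - 80/81
image of x^5: x^5 + (25/3)x^4 - (80/9)x^3 + (260/27)x^2 - (400/81)x + 242/243
image of x^6: x^6 + 10x^5 - (40/3)x^4 + (520/27)x^3 - (400/27)x^2 + (484/81)x - 728/729
the matrix is upper triangular; its diagonal is (1, 1, 1, 1, 1, 1, 1)
for a triangular matrix the eigenvalues are the diagonal entries, with algebraic multiplicity their repetition count

λ = 1 (multiplicity 7)


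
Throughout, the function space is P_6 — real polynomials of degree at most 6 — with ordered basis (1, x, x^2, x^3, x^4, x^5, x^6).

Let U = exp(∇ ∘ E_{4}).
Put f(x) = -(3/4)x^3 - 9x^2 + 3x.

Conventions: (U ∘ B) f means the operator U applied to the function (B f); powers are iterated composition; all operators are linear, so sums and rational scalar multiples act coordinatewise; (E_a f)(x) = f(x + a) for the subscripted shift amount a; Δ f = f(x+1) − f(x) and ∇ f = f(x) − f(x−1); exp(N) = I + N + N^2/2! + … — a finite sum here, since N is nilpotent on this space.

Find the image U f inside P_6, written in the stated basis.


order-1 term: -(9/4)x^2 - (135/4)x - 351/4
order-2 term: -(9/4)x - 99/4
order-3 term: -3/4
the series for exp(∇ ∘ E_{4}) f terminates at order 3
exp(∇ ∘ E_{4}) f = -(3/4)x^3 - (45/4)x^2 - 33x - 453/4

the image equals g(x) = -(3/4)x^3 - (45/4)x^2 - 33x - 453/4


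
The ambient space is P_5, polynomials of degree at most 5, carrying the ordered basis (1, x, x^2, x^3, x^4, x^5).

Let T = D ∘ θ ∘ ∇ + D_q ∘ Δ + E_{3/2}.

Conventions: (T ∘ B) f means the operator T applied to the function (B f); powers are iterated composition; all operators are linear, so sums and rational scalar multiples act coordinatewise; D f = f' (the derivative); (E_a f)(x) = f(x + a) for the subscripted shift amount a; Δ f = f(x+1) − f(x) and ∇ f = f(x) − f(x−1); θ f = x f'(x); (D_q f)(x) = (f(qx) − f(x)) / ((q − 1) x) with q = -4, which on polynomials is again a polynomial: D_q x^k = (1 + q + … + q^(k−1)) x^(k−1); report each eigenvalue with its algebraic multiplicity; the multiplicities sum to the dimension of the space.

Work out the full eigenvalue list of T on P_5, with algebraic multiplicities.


image of 1: 1
image of x: x + 3/2
image of x^2: x^2 + 3x + 25/4
image of x^3: x^3 + (9/2)x^2 + (39/4)x + 27/8
image of x^4: x^4 + 6x^3 + (203/2)x^2 - (57/2)x + 209/16
image of x^5: x^5 + (15/2)x^4 - (305/2)x^3 + (295/4)x^2 + (565/16)x + 243/32
the matrix is upper triangular; its diagonal is (1, 1, 1, 1, 1, 1)
for a triangular matrix the eigenvalues are the diagonal entries, with algebraic multiplicity their repetition count

λ = 1 (multiplicity 6)


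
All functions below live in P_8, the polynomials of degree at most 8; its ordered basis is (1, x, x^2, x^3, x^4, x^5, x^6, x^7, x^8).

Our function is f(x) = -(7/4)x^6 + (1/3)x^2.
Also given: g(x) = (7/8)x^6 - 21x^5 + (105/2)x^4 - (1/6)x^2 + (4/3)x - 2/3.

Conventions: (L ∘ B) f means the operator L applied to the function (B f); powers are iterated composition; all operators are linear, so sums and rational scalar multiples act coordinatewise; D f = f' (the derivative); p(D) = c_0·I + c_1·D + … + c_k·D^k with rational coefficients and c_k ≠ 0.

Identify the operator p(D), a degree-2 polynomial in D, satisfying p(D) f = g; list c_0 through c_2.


c_0 = -1/2, c_1 = 2, c_2 = -1

D^0 f = -(7/4)x^6 + (1/3)x^2
D^1 f = -(21/2)x^5 + (2/3)x
D^2 f = -(105/2)x^4 + 2/3
matching coefficients of g against c_0 f + c_1 Df + … from the top degree down determines the c_i
solution: c_0 = -1/2, c_1 = 2, c_2 = -1


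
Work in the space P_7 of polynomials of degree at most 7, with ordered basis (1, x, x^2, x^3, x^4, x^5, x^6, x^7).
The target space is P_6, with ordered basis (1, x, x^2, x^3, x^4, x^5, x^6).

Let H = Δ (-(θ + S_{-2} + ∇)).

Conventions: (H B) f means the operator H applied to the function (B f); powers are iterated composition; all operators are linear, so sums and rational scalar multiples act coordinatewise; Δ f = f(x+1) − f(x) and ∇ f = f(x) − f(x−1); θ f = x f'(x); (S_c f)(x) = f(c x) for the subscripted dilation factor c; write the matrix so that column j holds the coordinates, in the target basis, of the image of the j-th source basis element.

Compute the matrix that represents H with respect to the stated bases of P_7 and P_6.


image of 1: 0
image of x: 1
image of x^2: -12x - 8
image of x^3: 15x^2 + 9x + 5
image of x^4: -80x^3 - 132x^2 - 80x - 22
image of x^5: 135x^4 + 250x^3 + 270x^2 + 125x + 27
image of x^6: -420x^5 - 1080x^4 - 1400x^3 - 1080x^2 - 420x - 72
image of x^7: 847x^6 + 2499x^5 + 4235x^4 + 4165x^3 + 2541x^2 + 833x + 121
each image's coordinates form column j of the matrix

the matrix is [[0, 1, -8, 5, -22, 27, -72, 121]; [0, 0, -12, 9, -80, 125, -420, 833]; [0, 0, 0, 15, -132, 270, -1080, 2541]; [0, 0, 0, 0, -80, 250, -1400, 4165]; [0, 0, 0, 0, 0, 135, -1080, 4235]; [0, 0, 0, 0, 0, 0, -420, 2499]; [0, 0, 0, 0, 0, 0, 0, 847]] (rows listed top to bottom)


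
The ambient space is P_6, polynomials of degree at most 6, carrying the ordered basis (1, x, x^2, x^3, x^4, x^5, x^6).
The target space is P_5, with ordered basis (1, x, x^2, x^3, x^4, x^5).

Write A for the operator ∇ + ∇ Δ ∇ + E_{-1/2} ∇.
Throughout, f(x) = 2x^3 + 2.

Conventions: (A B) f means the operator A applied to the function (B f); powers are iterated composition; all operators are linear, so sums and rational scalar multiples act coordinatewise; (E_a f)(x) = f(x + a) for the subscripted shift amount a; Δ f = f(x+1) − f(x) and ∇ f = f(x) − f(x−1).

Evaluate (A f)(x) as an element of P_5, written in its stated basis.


∇ f = 6x^2 - 6x + 2
∇ f = 6x^2 - 6x + 2
Δ ∇ f = 12x
∇ Δ ∇ f = 12
∇ f = 6x^2 - 6x + 2
E_{-1/2} ∇ f = 6x^2 - 12x + 13/2
(∇ + ∇ Δ ∇ + E_{-1/2} ∇) f = 12x^2 - 18x + 41/2

g(x) = 12x^2 - 18x + 41/2


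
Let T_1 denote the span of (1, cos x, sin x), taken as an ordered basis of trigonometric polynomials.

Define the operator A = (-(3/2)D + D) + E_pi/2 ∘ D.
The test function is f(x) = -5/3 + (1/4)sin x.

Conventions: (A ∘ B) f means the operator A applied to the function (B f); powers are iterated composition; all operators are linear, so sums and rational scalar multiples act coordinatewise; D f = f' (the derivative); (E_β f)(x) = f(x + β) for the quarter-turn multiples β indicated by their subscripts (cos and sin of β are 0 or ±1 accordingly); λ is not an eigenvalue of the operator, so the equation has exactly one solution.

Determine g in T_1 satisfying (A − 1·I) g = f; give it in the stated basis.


g(x) = 5/3 + (1/34)cos x - (2/17)sin x

write g with unknown coordinates in the stated basis and equate coefficients in (A − 1·I) g = f
solving from the highest basis element down gives g = 5/3 + (1/34)cos x - (2/17)sin x
check: A g = (1/34)cos x + (9/68)sin x
so A g − 1·g = -5/3 + (1/4)sin x = f ✓


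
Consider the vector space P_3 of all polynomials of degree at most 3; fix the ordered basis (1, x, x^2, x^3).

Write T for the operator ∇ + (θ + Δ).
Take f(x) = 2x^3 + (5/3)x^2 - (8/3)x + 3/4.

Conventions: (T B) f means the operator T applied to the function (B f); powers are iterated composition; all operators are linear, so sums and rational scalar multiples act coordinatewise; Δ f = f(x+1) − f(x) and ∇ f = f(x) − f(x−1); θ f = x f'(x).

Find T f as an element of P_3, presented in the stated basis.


g(x) = 6x^3 + (46/3)x^2 + 4x - 4/3

∇ f = 6x^2 - (8/3)x - 7/3
θ f = 6x^3 + (10/3)x^2 - (8/3)x
Δ f = 6x^2 + (28/3)x + 1
(θ + Δ) f = 6x^3 + (28/3)x^2 + (20/3)x + 1
(∇ + (θ + Δ)) f = 6x^3 + (46/3)x^2 + 4x - 4/3


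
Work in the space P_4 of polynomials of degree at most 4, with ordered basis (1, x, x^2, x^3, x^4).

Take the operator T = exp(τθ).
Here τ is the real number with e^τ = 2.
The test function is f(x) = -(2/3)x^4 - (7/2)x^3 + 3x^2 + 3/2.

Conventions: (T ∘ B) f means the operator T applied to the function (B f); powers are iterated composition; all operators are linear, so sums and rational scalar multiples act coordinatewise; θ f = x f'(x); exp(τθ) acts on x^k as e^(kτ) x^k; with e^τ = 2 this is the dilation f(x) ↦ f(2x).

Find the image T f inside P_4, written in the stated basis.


the result is g(x) = -(32/3)x^4 - 28x^3 + 12x^2 + 3/2

exp(τθ) x^k = e^(kτ) x^k; with e^τ = 2 this sends x^k to 2^k x^k
x^2 ↦ 4 x^2
x^3 ↦ 8 x^3
x^4 ↦ 16 x^4
applying this coordinatewise to f: exp(τθ) f = -(32/3)x^4 - 28x^3 + 12x^2 + 3/2


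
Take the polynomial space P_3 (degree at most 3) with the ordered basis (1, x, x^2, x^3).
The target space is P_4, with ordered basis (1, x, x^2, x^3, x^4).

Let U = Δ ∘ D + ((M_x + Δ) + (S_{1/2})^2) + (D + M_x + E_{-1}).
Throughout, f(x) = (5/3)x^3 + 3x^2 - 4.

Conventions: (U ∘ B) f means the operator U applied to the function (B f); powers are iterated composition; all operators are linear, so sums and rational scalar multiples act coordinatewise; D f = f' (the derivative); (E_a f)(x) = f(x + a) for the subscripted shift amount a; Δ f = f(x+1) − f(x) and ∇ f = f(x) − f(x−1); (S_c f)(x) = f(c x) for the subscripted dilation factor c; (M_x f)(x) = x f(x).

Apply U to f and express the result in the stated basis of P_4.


D f = 5x^2 + 6x
Δ D f = 10x + 11
M_x f = (5/3)x^4 + 3x^3 - 4x
Δ f = 5x^2 + 11x + 14/3
(M_x + Δ) f = (5/3)x^4 + 3x^3 + 5x^2 + 7x + 14/3
S_{1/2} f = (5/24)x^3 + (3/4)x^2 - 4
S_{1/2} S_{1/2} f = (5/192)x^3 + (3/16)x^2 - 4
((M_x + Δ) + (S_{1/2})^2) f = (5/3)x^4 + (581/192)x^3 + (83/16)x^2 + 7x + 2/3
D f = 5x^2 + 6x
M_x f = (5/3)x^4 + 3x^3 - 4x
E_{-1} f = (5/3)x^3 - 2x^2 - x - 8/3
(D + M_x + E_{-1}) f = (5/3)x^4 + (14/3)x^3 + 3x^2 + x - 8/3
(Δ ∘ D + ((M_x + Δ) + (S_{1/2})^2) + (D + M_x + E_{-1})) f = (10/3)x^4 + (1477/192)x^3 + (131/16)x^2 + 18x + 9

the result is g(x) = (10/3)x^4 + (1477/192)x^3 + (131/16)x^2 + 18x + 9


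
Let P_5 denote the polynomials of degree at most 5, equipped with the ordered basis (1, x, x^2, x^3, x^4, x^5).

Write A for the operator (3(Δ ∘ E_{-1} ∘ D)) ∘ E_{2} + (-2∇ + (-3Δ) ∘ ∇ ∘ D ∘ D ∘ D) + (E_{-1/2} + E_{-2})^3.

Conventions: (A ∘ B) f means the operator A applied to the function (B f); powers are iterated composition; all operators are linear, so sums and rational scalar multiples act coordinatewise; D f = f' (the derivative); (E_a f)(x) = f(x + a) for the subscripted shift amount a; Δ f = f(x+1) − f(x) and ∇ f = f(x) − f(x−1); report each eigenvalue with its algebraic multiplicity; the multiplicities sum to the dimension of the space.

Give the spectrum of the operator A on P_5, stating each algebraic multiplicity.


λ = 8 (multiplicity 6)

image of 1: 8
image of x: 8x - 32
image of x^2: 8x^2 - 64x + 134
image of x^3: 8x^3 - 96x^2 + 402x - 2195/4
image of x^4: 8x^4 - 128x^3 + 804x^2 - 2195x + 11441/4
image of x^5: 8x^5 - 160x^4 + 1340x^3 - (10975/2)x^2 + (57205/4)x - 226967/16
the matrix is upper triangular; its diagonal is (8, 8, 8, 8, 8, 8)
for a triangular matrix the eigenvalues are the diagonal entries, with algebraic multiplicity their repetition count


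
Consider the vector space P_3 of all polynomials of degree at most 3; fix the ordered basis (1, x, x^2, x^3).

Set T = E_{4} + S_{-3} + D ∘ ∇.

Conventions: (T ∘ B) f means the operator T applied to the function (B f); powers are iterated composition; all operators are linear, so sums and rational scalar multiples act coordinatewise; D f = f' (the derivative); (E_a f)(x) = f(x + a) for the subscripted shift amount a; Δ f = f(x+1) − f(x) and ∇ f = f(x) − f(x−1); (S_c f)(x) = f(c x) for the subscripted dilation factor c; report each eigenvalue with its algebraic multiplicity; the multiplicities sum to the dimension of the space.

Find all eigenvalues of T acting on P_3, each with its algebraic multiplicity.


image of 1: 2
image of x: -2x + 4
image of x^2: 10x^2 + 8x + 18
image of x^3: -26x^3 + 12x^2 + 54x + 61
the matrix is upper triangular; its diagonal is (2, -2, 10, -26)
for a triangular matrix the eigenvalues are the diagonal entries, with algebraic multiplicity their repetition count

λ = -26 (multiplicity 1), λ = -2 (multiplicity 1), λ = 2 (multiplicity 1), λ = 10 (multiplicity 1)


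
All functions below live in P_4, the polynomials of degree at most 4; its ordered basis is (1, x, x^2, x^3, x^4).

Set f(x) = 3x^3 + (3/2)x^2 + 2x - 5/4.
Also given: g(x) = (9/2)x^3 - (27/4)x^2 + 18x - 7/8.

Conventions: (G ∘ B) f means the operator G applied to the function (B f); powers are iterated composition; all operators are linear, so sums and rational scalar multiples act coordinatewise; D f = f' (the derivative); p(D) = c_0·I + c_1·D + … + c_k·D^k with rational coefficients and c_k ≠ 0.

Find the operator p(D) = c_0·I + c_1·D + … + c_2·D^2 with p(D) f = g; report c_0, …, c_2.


D^0 f = 3x^3 + (3/2)x^2 + 2x - 5/4
D^1 f = 9x^2 + 3x + 2
D^2 f = 18x + 3
matching coefficients of g against c_0 f + c_1 Df + … from the top degree down determines the c_i
solution: c_0 = 3/2, c_1 = -1, c_2 = 1

p(D) = (3/2)·I − D + D^2, i.e. c_0 = 3/2, c_1 = -1, c_2 = 1


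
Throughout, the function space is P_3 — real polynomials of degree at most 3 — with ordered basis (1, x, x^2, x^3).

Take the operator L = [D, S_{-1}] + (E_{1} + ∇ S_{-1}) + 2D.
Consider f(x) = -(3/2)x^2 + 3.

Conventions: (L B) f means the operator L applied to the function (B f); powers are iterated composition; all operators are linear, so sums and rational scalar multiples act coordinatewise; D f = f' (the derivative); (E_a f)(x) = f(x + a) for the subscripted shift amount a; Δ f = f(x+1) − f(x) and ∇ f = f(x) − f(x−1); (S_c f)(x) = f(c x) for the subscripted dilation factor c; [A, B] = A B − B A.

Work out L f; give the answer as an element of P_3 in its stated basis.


S_{-1} f = -(3/2)x^2 + 3
D S_{-1} f = -3x
D f = -3x
S_{-1} D f = 3x
[D, S_{-1}] f = -6x
E_{1} f = -(3/2)x^2 - 3x + 3/2
S_{-1} f = -(3/2)x^2 + 3
∇ S_{-1} f = -3x + 3/2
(E_{1} + ∇ S_{-1}) f = -(3/2)x^2 - 6x + 3
D f = -3x
(2D) f = -6x
([D, S_{-1}] + (E_{1} + ∇ S_{-1}) + 2D) f = -(3/2)x^2 - 18x + 3

the image equals g(x) = -(3/2)x^2 - 18x + 3


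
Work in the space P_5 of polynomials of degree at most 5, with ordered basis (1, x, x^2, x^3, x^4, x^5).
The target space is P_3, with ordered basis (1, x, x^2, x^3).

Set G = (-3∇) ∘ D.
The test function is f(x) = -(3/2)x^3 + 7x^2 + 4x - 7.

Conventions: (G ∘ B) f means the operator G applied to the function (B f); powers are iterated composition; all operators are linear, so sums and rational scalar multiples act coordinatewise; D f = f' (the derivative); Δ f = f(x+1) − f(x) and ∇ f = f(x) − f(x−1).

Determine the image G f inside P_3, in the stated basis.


g(x) = 27x - 111/2

D f = -(9/2)x^2 + 14x + 4
∇ D f = -9x + 37/2
(-3∇) D f = 27x - 111/2


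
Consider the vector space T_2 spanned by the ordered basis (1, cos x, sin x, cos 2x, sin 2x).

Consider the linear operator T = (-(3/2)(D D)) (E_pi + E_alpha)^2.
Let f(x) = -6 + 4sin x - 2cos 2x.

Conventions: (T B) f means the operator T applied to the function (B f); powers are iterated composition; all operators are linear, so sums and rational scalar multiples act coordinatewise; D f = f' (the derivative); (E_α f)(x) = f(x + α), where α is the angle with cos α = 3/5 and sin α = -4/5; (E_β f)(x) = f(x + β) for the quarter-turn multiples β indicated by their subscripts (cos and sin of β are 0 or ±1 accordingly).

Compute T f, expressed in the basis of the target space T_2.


E_pi f = -6 - 4sin x - 2cos 2x
E_alpha f = -6 - (16/5)cos x + (12/5)sin x + (14/25)cos 2x - (48/25)sin 2x
(E_pi + E_alpha) f = -12 - (16/5)cos x - (8/5)sin x - (36/25)cos 2x - (48/25)sin 2x
E_pi (E_pi + E_alpha) f = -12 + (16/5)cos x + (8/5)sin x - (36/25)cos 2x - (48/25)sin 2x
E_alpha (E_pi + E_alpha) f = -12 - (16/25)cos x - (88/25)sin x + (1404/625)cos 2x - (528/625)sin 2x
(E_pi + E_alpha) (E_pi + E_alpha) f = -24 + (64/25)cos x - (48/25)sin x + (504/625)cos 2x - (1728/625)sin 2x
D (E_pi + E_alpha)^2 f = -(48/25)cos x - (64/25)sin x - (3456/625)cos 2x - (1008/625)sin 2x
D D (E_pi + E_alpha)^2 f = -(64/25)cos x + (48/25)sin x - (2016/625)cos 2x + (6912/625)sin 2x
(-(3/2)(D D)) (E_pi + E_alpha)^2 f = (96/25)cos x - (72/25)sin x + (3024/625)cos 2x - (10368/625)sin 2x

the image equals g(x) = (96/25)cos x - (72/25)sin x + (3024/625)cos 2x - (10368/625)sin 2x


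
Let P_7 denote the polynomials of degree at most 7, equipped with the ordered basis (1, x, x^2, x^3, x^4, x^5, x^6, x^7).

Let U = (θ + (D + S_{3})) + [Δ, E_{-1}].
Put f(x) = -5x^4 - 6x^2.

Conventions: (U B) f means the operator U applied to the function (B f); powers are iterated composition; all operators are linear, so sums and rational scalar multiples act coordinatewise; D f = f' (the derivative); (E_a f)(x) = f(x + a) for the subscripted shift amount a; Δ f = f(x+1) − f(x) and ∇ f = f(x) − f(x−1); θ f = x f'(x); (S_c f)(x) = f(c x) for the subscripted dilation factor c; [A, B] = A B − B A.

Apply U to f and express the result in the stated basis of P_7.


the image equals g(x) = -425x^4 - 20x^3 - 66x^2 - 12x

θ f = -20x^4 - 12x^2
D f = -20x^3 - 12x
S_{3} f = -405x^4 - 54x^2
(D + S_{3}) f = -405x^4 - 20x^3 - 54x^2 - 12x
(θ + (D + S_{3})) f = -425x^4 - 20x^3 - 66x^2 - 12x
E_{-1} f = -5x^4 + 20x^3 - 36x^2 + 32x - 11
Δ E_{-1} f = -20x^3 + 30x^2 - 32x + 11
Δ f = -20x^3 - 30x^2 - 32x - 11
E_{-1} Δ f = -20x^3 + 30x^2 - 32x + 11
[Δ, E_{-1}] f = 0
((θ + (D + S_{3})) + [Δ, E_{-1}]) f = -425x^4 - 20x^3 - 66x^2 - 12x


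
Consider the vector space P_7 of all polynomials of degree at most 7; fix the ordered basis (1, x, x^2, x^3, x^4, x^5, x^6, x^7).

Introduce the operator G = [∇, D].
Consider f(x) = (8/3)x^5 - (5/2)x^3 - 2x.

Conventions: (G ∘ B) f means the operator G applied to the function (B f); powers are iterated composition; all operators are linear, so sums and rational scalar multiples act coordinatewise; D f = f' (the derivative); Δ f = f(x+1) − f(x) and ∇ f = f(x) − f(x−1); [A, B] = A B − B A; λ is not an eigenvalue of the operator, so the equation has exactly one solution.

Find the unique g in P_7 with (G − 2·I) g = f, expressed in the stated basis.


the result is g(x) = -(4/3)x^5 + (5/4)x^3 + x

write g with unknown coordinates in the stated basis and equate coefficients in (G − 2·I) g = f
solving from the highest basis element down gives g = -(4/3)x^5 + (5/4)x^3 + x
check: G g = 0
so G g − 2·g = (8/3)x^5 - (5/2)x^3 - 2x = f ✓


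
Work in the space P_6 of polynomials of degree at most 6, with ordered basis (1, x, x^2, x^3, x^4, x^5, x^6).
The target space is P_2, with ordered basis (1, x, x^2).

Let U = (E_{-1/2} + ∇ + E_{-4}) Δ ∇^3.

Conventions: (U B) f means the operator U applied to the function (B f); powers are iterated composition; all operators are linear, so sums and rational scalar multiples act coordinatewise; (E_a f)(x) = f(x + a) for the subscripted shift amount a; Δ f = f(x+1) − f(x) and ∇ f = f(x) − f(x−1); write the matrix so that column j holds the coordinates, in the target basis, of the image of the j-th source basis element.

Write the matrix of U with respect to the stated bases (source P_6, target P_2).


the matrix is [[0, 0, 0, 0, 48, -660, 8970]; [0, 0, 0, 0, 0, 240, -3960]; [0, 0, 0, 0, 0, 0, 720]] (rows listed top to bottom)

image of 1: 0
image of x: 0
image of x^2: 0
image of x^3: 0
image of x^4: 48
image of x^5: 240x - 660
image of x^6: 720x^2 - 3960x + 8970
each image's coordinates form column j of the matrix


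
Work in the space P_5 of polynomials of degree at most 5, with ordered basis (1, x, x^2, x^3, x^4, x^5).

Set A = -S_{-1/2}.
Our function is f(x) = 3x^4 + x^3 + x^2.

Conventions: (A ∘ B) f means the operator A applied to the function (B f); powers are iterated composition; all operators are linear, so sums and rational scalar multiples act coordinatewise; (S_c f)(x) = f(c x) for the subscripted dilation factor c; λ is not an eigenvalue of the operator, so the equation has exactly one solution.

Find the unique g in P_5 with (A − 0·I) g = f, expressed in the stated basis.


the image equals g(x) = -48x^4 + 8x^3 - 4x^2

write g with unknown coordinates in the stated basis and equate coefficients in (A − 0·I) g = f
solving from the highest basis element down gives g = -48x^4 + 8x^3 - 4x^2
check: A g = 3x^4 + x^3 + x^2
so A g − 0·g = 3x^4 + x^3 + x^2 = f ✓


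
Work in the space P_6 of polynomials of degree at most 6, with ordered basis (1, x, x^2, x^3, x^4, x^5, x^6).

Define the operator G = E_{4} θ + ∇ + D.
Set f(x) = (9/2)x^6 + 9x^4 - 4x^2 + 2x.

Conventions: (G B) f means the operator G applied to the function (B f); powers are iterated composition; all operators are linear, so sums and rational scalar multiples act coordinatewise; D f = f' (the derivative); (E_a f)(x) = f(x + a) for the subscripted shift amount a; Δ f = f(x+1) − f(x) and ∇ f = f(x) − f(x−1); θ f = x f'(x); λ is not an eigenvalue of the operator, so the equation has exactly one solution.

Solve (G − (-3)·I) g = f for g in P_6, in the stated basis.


the result is g(x) = (1/2)x^6 - (39/4)x^5 + (369/7)x^4 + (799/84)x^3 - (1089/10)x^2 - (132093/56)x - 248447/1260

write g with unknown coordinates in the stated basis and equate coefficients in (G − (-3)·I) g = f
solving from the highest basis element down gives g = (1/2)x^6 - (39/4)x^5 + (369/7)x^4 + (799/84)x^3 - (1089/10)x^2 - (132093/56)x - 248447/1260
check: G g = 3x^6 + (117/4)x^5 - (1044/7)x^4 - (799/28)x^3 + (3227/10)x^2 + (396391/56)x + 248447/420
so G g − (-3)·g = (9/2)x^6 + 9x^4 - 4x^2 + 2x = f ✓


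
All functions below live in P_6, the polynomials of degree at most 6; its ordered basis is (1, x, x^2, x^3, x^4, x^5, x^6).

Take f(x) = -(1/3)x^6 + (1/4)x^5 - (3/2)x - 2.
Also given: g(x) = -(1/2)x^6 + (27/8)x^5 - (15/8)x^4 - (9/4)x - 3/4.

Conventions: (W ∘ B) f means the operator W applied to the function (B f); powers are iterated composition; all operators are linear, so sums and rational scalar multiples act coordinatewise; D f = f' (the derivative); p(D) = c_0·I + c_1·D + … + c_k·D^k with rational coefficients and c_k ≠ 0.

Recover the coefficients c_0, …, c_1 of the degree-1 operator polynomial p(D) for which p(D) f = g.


p(D) = (3/2)·I − (3/2)·D, i.e. c_0 = 3/2, c_1 = -3/2

D^0 f = -(1/3)x^6 + (1/4)x^5 - (3/2)x - 2
D^1 f = -2x^5 + (5/4)x^4 - 3/2
matching coefficients of g against c_0 f + c_1 Df + … from the top degree down determines the c_i
solution: c_0 = 3/2, c_1 = -3/2
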